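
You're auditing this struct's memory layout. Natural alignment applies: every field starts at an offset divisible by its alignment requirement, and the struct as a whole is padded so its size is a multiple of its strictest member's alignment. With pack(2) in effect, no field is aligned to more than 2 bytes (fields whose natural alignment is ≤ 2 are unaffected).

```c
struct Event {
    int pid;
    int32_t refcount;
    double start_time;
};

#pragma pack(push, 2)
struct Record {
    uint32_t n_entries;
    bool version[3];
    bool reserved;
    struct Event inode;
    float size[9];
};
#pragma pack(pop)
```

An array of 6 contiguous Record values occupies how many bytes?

Event: 0..4  pid  (4B, 4-aligned); 4..8  refcount  (4B, 4-aligned); 8..16  start_time  (8B, 8-aligned); sizeof = 16, alignof = 8
0..4  n_entries  (4B, 2-aligned)
4..7  version  (3B, 1-aligned)
7..8  reserved  (1B, 1-aligned)
8..24  inode  (16B, 2-aligned)
24..60  size  (36B, 2-aligned)
sizeof = 60, alignof = 2
array of 6: 6 × 60 = 360

360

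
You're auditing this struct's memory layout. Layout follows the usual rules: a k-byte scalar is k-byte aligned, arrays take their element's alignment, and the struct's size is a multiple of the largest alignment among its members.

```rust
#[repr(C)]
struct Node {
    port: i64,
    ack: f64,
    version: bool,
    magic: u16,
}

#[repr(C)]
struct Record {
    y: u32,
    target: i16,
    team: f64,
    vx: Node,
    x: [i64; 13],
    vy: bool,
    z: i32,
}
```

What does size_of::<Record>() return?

152 bytes

Node: port at 0 (size 8, align 8) → ends 8; ack at 8 (size 8, align 8) → ends 16; version at 16 (size 1, align 1) → ends 17; pad 1 to align 2 for magic; magic at 18 (size 2, align 2) → ends 20; tail pad 4 to reach multiple of 8; total 24 bytes, alignment 8
y at 0 (size 4, align 4) → ends 4
target at 4 (size 2, align 2) → ends 6
pad 2 to align 8 for team
team at 8 (size 8, align 8) → ends 16
vx at 16 (size 24, align 8) → ends 40
x at 40 (size 104, align 8) → ends 144
vy at 144 (size 1, align 1) → ends 145
pad 3 to align 4 for z
z at 148 (size 4, align 4) → ends 152
total 152 bytes, alignment 8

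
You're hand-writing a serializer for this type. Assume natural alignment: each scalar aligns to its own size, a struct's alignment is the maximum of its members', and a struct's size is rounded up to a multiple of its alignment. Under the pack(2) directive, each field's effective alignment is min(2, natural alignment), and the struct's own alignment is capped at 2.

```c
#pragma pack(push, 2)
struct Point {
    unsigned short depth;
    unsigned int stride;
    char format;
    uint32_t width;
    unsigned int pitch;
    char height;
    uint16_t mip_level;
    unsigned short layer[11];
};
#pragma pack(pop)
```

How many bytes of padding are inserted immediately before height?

depth at 0 (size 2, align 2) → ends 2
stride at 2 (size 4, align 2) → ends 6
format at 6 (size 1, align 1) → ends 7
pad 1 to align 2 for width
width at 8 (size 4, align 2) → ends 12
pitch at 12 (size 4, align 2) → ends 16
height at 16 (size 1, align 1) → ends 17

0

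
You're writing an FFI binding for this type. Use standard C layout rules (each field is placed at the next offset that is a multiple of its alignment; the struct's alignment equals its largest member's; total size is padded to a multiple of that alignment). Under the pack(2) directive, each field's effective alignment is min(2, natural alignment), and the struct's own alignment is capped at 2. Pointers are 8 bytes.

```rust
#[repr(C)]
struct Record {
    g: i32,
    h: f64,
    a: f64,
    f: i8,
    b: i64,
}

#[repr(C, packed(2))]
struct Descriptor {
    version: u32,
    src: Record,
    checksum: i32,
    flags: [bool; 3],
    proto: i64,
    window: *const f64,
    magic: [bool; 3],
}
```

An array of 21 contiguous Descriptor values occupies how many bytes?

Record: 0..4  g  (4B, 4-aligned); 4..8  -- padding (4B); 8..16  h  (8B, 8-aligned); 16..24  a  (8B, 8-aligned); 24..25  f  (1B, 1-aligned); 25..32  -- padding (7B); 32..40  b  (8B, 8-aligned); sizeof = 40, alignof = 8
0..4  version  (4B, 2-aligned)
4..44  src  (40B, 2-aligned)
44..48  checksum  (4B, 2-aligned)
48..51  flags  (3B, 1-aligned)
51..52  -- padding (1B)
52..60  proto  (8B, 2-aligned)
60..68  window  (8B, 2-aligned)
68..71  magic  (3B, 1-aligned)
71..72  -- tail padding (1B)
sizeof = 72, alignof = 2
array of 21: 21 × 72 = 1512

1512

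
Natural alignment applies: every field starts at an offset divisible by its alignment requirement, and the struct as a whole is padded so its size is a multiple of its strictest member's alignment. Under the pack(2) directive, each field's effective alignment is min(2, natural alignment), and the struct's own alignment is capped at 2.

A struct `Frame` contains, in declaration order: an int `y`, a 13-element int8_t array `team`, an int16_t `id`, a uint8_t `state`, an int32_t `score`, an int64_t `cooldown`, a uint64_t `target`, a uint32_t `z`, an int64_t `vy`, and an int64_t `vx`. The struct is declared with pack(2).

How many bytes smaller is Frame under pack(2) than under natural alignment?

natural layout:
  @0: y [4B, align 4] → 4
  @4: team [13B, align 1] → 17
  +1 pad (align 2)
  @18: id [2B, align 2] → 20
  @20: state [1B, align 1] → 21
  +3 pad (align 4)
  @24: score [4B, align 4] → 28
  +4 pad (align 8)
  @32: cooldown [8B, align 8] → 40
  @40: target [8B, align 8] → 48
  @48: z [4B, align 4] → 52
  +4 pad (align 8)
  @56: vy [8B, align 8] → 64
  @64: vx [8B, align 8] → 72
  size 72, align 8
packed(2) layout:
  @0: y [4B, align 2] → 4
  @4: team [13B, align 1] → 17
  +1 pad (align 2)
  @18: id [2B, align 2] → 20
  @20: state [1B, align 1] → 21
  +1 pad (align 2)
  @22: score [4B, align 2] → 26
  @26: cooldown [8B, align 2] → 34
  @34: target [8B, align 2] → 42
  @42: z [4B, align 2] → 46
  @46: vy [8B, align 2] → 54
  @54: vx [8B, align 2] → 62
  size 62, align 2
72 − 62 = 10

10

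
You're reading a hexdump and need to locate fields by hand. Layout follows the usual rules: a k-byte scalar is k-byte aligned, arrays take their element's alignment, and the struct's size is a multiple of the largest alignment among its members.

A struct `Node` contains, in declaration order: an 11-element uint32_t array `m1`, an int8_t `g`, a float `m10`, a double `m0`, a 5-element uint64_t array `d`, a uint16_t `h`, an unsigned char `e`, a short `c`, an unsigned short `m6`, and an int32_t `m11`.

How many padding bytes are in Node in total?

m1 at 0 (size 44, align 4) → ends 44
g at 44 (size 1, align 1) → ends 45
pad 3 to align 4 for m10
m10 at 48 (size 4, align 4) → ends 52
pad 4 to align 8 for m0
m0 at 56 (size 8, align 8) → ends 64
d at 64 (size 40, align 8) → ends 104
h at 104 (size 2, align 2) → ends 106
e at 106 (size 1, align 1) → ends 107
pad 1 to align 2 for c
c at 108 (size 2, align 2) → ends 110
m6 at 110 (size 2, align 2) → ends 112
m11 at 112 (size 4, align 4) → ends 116
tail pad 4 to reach multiple of 8
total 120 bytes, alignment 8
data bytes 108, size 120 → padding 12

12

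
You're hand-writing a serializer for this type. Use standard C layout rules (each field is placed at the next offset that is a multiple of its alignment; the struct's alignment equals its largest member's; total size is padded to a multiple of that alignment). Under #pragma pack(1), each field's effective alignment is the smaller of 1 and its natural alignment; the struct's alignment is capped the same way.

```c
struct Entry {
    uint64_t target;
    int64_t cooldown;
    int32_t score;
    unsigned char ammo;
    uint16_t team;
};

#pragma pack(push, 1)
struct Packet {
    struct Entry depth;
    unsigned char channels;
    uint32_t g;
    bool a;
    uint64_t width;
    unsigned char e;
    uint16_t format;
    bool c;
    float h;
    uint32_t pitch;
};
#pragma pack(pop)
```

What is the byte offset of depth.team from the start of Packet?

Entry: @0: target [8B, align 8] → 8; @8: cooldown [8B, align 8] → 16; @16: score [4B, align 4] → 20; @20: ammo [1B, align 1] → 21; +1 pad (align 2); @22: team [2B, align 2] → 24; size 24, align 8
@0: depth [24B, align 1] → 24
within Entry: team at 22
0 + 22 = 22

22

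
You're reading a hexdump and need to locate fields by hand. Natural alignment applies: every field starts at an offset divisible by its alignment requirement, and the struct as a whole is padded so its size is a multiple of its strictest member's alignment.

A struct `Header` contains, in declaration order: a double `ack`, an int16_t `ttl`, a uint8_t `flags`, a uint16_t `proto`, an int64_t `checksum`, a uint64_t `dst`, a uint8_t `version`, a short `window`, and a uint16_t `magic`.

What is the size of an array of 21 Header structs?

0..8  ack  (8B, 8-aligned)
8..10  ttl  (2B, 2-aligned)
10..11  flags  (1B, 1-aligned)
11..12  -- padding (1B)
12..14  proto  (2B, 2-aligned)
14..16  -- padding (2B)
16..24  checksum  (8B, 8-aligned)
24..32  dst  (8B, 8-aligned)
32..33  version  (1B, 1-aligned)
33..34  -- padding (1B)
34..36  window  (2B, 2-aligned)
36..38  magic  (2B, 2-aligned)
38..40  -- tail padding (2B)
sizeof = 40, alignof = 8
array of 21: 21 × 40 = 840

840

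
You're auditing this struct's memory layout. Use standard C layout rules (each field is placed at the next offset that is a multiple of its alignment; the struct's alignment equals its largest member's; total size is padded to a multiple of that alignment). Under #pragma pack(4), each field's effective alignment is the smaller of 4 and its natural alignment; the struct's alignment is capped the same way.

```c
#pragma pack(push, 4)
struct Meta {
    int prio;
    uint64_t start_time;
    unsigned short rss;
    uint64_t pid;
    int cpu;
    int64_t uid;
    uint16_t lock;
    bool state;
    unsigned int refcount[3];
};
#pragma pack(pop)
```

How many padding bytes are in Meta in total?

3

0..4  prio  (4B, 4-aligned)
4..12  start_time  (8B, 4-aligned)
12..14  rss  (2B, 2-aligned)
14..16  -- padding (2B)
16..24  pid  (8B, 4-aligned)
24..28  cpu  (4B, 4-aligned)
28..36  uid  (8B, 4-aligned)
36..38  lock  (2B, 2-aligned)
38..39  state  (1B, 1-aligned)
39..40  -- padding (1B)
40..52  refcount  (12B, 4-aligned)
sizeof = 52, alignof = 4
data bytes 49, size 52 → padding 3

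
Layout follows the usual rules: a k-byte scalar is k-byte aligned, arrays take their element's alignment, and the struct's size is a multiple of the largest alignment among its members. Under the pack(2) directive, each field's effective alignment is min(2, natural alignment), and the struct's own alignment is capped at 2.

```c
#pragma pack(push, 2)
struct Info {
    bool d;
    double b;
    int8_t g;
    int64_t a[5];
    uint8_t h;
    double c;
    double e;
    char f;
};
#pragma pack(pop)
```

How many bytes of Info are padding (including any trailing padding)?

0..1  d  (1B, 1-aligned)
1..2  -- padding (1B)
2..10  b  (8B, 2-aligned)
10..11  g  (1B, 1-aligned)
11..12  -- padding (1B)
12..52  a  (40B, 2-aligned)
52..53  h  (1B, 1-aligned)
53..54  -- padding (1B)
54..62  c  (8B, 2-aligned)
62..70  e  (8B, 2-aligned)
70..71  f  (1B, 1-aligned)
71..72  -- tail padding (1B)
sizeof = 72, alignof = 2
data bytes 68, size 72 → padding 4

4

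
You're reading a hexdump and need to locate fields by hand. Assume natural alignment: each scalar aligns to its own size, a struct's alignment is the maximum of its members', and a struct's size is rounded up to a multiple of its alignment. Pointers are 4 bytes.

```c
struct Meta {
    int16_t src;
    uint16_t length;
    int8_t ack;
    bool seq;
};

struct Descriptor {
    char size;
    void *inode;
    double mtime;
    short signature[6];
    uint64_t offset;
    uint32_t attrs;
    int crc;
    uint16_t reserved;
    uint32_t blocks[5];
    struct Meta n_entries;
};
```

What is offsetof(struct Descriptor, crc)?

Meta: @0: src [2B, align 2] → 2; @2: length [2B, align 2] → 4; @4: ack [1B, align 1] → 5; @5: seq [1B, align 1] → 6; size 6, align 2
@0: size [1B, align 1] → 1
+3 pad (align 4)
@4: inode [4B, align 4] → 8
@8: mtime [8B, align 8] → 16
@16: signature [12B, align 2] → 28
+4 pad (align 8)
@32: offset [8B, align 8] → 40
@40: attrs [4B, align 4] → 44
@44: crc [4B, align 4] → 48

44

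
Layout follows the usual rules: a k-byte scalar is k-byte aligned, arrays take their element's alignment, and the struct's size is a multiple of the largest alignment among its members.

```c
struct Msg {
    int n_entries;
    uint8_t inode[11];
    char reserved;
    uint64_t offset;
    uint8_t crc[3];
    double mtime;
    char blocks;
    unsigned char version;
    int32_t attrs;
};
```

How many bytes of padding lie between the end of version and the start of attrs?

0..4  n_entries  (4B, 4-aligned)
4..15  inode  (11B, 1-aligned)
15..16  reserved  (1B, 1-aligned)
16..24  offset  (8B, 8-aligned)
24..27  crc  (3B, 1-aligned)
27..32  -- padding (5B)
32..40  mtime  (8B, 8-aligned)
40..41  blocks  (1B, 1-aligned)
41..42  version  (1B, 1-aligned)
42..44  -- padding (2B)
44..48  attrs  (4B, 4-aligned)

2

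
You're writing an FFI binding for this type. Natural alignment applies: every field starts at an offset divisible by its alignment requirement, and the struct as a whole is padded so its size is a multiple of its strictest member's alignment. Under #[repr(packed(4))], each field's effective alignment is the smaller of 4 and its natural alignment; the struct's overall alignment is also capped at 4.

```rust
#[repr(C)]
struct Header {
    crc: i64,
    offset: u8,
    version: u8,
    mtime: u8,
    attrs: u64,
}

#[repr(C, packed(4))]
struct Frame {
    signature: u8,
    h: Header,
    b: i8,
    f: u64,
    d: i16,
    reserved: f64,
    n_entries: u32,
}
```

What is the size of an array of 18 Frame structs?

Header: @0: crc [8B, align 8] → 8; @8: offset [1B, align 1] → 9; @9: version [1B, align 1] → 10; @10: mtime [1B, align 1] → 11; +5 pad (align 8); @16: attrs [8B, align 8] → 24; size 24, align 8
@0: signature [1B, align 1] → 1
+3 pad (align 4)
@4: h [24B, align 4] → 28
@28: b [1B, align 1] → 29
+3 pad (align 4)
@32: f [8B, align 4] → 40
@40: d [2B, align 2] → 42
+2 pad (align 4)
@44: reserved [8B, align 4] → 52
@52: n_entries [4B, align 4] → 56
size 56, align 4
array of 18: 18 × 56 = 1008

1008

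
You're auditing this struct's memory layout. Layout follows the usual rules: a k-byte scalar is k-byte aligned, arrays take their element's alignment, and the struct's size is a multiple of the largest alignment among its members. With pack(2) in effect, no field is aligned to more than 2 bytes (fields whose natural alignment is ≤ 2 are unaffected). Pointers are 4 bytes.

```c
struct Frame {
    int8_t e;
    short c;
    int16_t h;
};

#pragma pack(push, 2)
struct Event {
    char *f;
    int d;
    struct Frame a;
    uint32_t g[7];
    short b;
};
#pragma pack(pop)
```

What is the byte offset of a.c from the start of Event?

10

Frame: e at 0 (size 1, align 1) → ends 1; pad 1 to align 2 for c; c at 2 (size 2, align 2) → ends 4; h at 4 (size 2, align 2) → ends 6; total 6 bytes, alignment 2
f at 0 (size 4, align 2) → ends 4
d at 4 (size 4, align 2) → ends 8
a at 8 (size 6, align 2) → ends 14
within Frame: c at 2
8 + 2 = 10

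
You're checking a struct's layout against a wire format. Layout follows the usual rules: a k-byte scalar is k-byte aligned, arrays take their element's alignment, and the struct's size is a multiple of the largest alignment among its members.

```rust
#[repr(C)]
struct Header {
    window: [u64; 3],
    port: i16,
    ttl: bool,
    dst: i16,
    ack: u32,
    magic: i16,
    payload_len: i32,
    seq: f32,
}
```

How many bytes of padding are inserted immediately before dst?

0..24  window  (24B, 8-aligned)
24..26  port  (2B, 2-aligned)
26..27  ttl  (1B, 1-aligned)
27..28  -- padding (1B)
28..30  dst  (2B, 2-aligned)

1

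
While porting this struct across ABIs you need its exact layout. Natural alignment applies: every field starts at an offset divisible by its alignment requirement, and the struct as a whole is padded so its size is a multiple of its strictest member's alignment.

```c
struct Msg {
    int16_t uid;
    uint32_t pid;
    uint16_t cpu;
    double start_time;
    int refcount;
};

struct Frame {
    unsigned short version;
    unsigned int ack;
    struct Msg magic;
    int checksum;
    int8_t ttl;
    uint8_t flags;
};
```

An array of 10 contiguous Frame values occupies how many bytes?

480

Msg: @0: uid [2B, align 2] → 2; +2 pad (align 4); @4: pid [4B, align 4] → 8; @8: cpu [2B, align 2] → 10; +6 pad (align 8); @16: start_time [8B, align 8] → 24; @24: refcount [4B, align 4] → 28; +4 tail pad (align 8); size 32, align 8
@0: version [2B, align 2] → 2
+2 pad (align 4)
@4: ack [4B, align 4] → 8
@8: magic [32B, align 8] → 40
@40: checksum [4B, align 4] → 44
@44: ttl [1B, align 1] → 45
@45: flags [1B, align 1] → 46
+2 tail pad (align 8)
size 48, align 8
array of 10: 10 × 48 = 480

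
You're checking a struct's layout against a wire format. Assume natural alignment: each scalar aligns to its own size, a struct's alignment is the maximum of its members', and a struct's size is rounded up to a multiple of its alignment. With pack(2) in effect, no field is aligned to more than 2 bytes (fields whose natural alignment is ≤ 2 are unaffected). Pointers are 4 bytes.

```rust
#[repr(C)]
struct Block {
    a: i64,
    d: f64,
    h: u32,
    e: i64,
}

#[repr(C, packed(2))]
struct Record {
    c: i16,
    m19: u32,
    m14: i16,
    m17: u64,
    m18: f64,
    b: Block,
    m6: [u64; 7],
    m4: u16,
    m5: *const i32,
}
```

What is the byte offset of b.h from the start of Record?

40

Block: @0: a [8B, align 8] → 8; @8: d [8B, align 8] → 16; @16: h [4B, align 4] → 20; +4 pad (align 8); @24: e [8B, align 8] → 32; size 32, align 8
@0: c [2B, align 2] → 2
@2: m19 [4B, align 2] → 6
@6: m14 [2B, align 2] → 8
@8: m17 [8B, align 2] → 16
@16: m18 [8B, align 2] → 24
@24: b [32B, align 2] → 56
within Block: h at 16
24 + 16 = 40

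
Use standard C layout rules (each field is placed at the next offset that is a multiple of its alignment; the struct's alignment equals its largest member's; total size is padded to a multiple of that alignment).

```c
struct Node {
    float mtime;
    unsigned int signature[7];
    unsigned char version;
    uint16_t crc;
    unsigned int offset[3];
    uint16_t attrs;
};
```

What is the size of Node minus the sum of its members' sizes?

3

@0: mtime [4B, align 4] → 4
@4: signature [28B, align 4] → 32
@32: version [1B, align 1] → 33
+1 pad (align 2)
@34: crc [2B, align 2] → 36
@36: offset [12B, align 4] → 48
@48: attrs [2B, align 2] → 50
+2 tail pad (align 4)
size 52, align 4
data bytes 49, size 52 → padding 3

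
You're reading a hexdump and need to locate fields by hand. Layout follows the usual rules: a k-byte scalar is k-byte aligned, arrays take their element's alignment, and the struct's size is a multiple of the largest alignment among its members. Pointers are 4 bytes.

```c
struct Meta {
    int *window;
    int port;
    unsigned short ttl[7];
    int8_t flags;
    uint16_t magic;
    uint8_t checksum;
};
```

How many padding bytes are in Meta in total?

0..4  window  (4B, 4-aligned)
4..8  port  (4B, 4-aligned)
8..22  ttl  (14B, 2-aligned)
22..23  flags  (1B, 1-aligned)
23..24  -- padding (1B)
24..26  magic  (2B, 2-aligned)
26..27  checksum  (1B, 1-aligned)
27..28  -- tail padding (1B)
sizeof = 28, alignof = 4
data bytes 26, size 28 → padding 2

2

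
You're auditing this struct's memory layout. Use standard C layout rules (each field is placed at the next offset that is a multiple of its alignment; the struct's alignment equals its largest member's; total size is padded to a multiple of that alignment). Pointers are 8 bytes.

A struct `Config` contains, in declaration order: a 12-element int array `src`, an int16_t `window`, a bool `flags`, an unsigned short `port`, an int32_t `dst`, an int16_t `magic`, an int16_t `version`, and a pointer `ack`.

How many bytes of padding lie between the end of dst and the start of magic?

0

src at 0 (size 48, align 4) → ends 48
window at 48 (size 2, align 2) → ends 50
flags at 50 (size 1, align 1) → ends 51
pad 1 to align 2 for port
port at 52 (size 2, align 2) → ends 54
pad 2 to align 4 for dst
dst at 56 (size 4, align 4) → ends 60
magic at 60 (size 2, align 2) → ends 62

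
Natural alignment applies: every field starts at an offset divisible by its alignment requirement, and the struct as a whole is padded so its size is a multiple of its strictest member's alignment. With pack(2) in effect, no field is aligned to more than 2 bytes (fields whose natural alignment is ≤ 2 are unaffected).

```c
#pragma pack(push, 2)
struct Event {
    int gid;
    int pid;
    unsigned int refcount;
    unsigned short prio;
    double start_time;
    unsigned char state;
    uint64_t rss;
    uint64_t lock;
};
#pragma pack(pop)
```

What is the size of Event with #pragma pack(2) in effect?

0..4  gid  (4B, 2-aligned)
4..8  pid  (4B, 2-aligned)
8..12  refcount  (4B, 2-aligned)
12..14  prio  (2B, 2-aligned)
14..22  start_time  (8B, 2-aligned)
22..23  state  (1B, 1-aligned)
23..24  -- padding (1B)
24..32  rss  (8B, 2-aligned)
32..40  lock  (8B, 2-aligned)
sizeof = 40, alignof = 2

40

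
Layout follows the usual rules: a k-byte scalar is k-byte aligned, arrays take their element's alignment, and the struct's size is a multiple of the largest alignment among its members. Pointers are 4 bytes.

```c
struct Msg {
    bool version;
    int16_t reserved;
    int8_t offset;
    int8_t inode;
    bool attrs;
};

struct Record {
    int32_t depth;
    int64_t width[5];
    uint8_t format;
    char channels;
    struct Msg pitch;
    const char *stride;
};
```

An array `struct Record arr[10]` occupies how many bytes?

Msg: @0: version [1B, align 1] → 1; +1 pad (align 2); @2: reserved [2B, align 2] → 4; @4: offset [1B, align 1] → 5; @5: inode [1B, align 1] → 6; @6: attrs [1B, align 1] → 7; +1 tail pad (align 2); size 8, align 2
@0: depth [4B, align 4] → 4
+4 pad (align 8)
@8: width [40B, align 8] → 48
@48: format [1B, align 1] → 49
@49: channels [1B, align 1] → 50
@50: pitch [8B, align 2] → 58
+2 pad (align 4)
@60: stride [4B, align 4] → 64
size 64, align 8
array of 10: 10 × 64 = 640

640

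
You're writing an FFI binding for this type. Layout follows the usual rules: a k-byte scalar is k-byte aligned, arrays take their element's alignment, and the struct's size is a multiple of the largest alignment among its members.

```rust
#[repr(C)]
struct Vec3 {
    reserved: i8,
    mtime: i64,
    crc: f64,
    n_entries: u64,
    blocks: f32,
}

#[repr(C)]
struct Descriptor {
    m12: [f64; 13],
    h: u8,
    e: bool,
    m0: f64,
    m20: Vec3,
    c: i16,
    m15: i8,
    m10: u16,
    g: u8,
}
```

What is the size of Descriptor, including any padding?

168 bytes

Vec3: reserved at 0 (size 1, align 1) → ends 1; pad 7 to align 8 for mtime; mtime at 8 (size 8, align 8) → ends 16; crc at 16 (size 8, align 8) → ends 24; n_entries at 24 (size 8, align 8) → ends 32; blocks at 32 (size 4, align 4) → ends 36; tail pad 4 to reach multiple of 8; total 40 bytes, alignment 8
m12 at 0 (size 104, align 8) → ends 104
h at 104 (size 1, align 1) → ends 105
e at 105 (size 1, align 1) → ends 106
pad 6 to align 8 for m0
m0 at 112 (size 8, align 8) → ends 120
m20 at 120 (size 40, align 8) → ends 160
c at 160 (size 2, align 2) → ends 162
m15 at 162 (size 1, align 1) → ends 163
pad 1 to align 2 for m10
m10 at 164 (size 2, align 2) → ends 166
g at 166 (size 1, align 1) → ends 167
tail pad 1 to reach multiple of 8
total 168 bytes, alignment 8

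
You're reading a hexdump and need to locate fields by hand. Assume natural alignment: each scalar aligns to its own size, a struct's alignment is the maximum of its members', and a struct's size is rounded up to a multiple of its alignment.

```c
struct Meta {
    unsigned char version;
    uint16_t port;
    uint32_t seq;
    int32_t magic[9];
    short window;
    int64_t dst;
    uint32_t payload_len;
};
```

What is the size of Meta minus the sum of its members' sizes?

7

0..1  version  (1B, 1-aligned)
1..2  -- padding (1B)
2..4  port  (2B, 2-aligned)
4..8  seq  (4B, 4-aligned)
8..44  magic  (36B, 4-aligned)
44..46  window  (2B, 2-aligned)
46..48  -- padding (2B)
48..56  dst  (8B, 8-aligned)
56..60  payload_len  (4B, 4-aligned)
60..64  -- tail padding (4B)
sizeof = 64, alignof = 8
data bytes 57, size 64 → padding 7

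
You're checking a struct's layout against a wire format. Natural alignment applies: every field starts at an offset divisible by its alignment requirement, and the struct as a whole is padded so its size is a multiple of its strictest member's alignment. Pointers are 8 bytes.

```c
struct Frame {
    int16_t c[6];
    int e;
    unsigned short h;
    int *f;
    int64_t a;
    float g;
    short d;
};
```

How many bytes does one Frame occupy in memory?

c at 0 (size 12, align 2) → ends 12
e at 12 (size 4, align 4) → ends 16
h at 16 (size 2, align 2) → ends 18
pad 6 to align 8 for f
f at 24 (size 8, align 8) → ends 32
a at 32 (size 8, align 8) → ends 40
g at 40 (size 4, align 4) → ends 44
d at 44 (size 2, align 2) → ends 46
tail pad 2 to reach multiple of 8
total 48 bytes, alignment 8

48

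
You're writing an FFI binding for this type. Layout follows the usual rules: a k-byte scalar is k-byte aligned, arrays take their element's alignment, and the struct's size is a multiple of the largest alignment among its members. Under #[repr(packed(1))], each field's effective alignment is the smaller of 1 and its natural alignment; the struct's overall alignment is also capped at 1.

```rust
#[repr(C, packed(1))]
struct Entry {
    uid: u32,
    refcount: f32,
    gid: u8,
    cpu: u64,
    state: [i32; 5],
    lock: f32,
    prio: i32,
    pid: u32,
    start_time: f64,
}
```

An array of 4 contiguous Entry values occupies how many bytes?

uid at 0 (size 4, align 1) → ends 4
refcount at 4 (size 4, align 1) → ends 8
gid at 8 (size 1, align 1) → ends 9
cpu at 9 (size 8, align 1) → ends 17
state at 17 (size 20, align 1) → ends 37
lock at 37 (size 4, align 1) → ends 41
prio at 41 (size 4, align 1) → ends 45
pid at 45 (size 4, align 1) → ends 49
start_time at 49 (size 8, align 1) → ends 57
total 57 bytes, alignment 1
array of 4: 4 × 57 = 228

228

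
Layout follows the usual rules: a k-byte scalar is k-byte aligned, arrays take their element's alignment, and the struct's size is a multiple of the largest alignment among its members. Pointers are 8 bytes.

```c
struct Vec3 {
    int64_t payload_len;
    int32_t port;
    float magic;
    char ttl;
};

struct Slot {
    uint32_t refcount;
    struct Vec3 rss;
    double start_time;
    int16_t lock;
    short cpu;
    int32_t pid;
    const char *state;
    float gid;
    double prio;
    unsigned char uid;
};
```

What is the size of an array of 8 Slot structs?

Vec3: 0..8  payload_len  (8B, 8-aligned); 8..12  port  (4B, 4-aligned); 12..16  magic  (4B, 4-aligned); 16..17  ttl  (1B, 1-aligned); 17..24  -- tail padding (7B); sizeof = 24, alignof = 8
0..4  refcount  (4B, 4-aligned)
4..8  -- padding (4B)
8..32  rss  (24B, 8-aligned)
32..40  start_time  (8B, 8-aligned)
40..42  lock  (2B, 2-aligned)
42..44  cpu  (2B, 2-aligned)
44..48  pid  (4B, 4-aligned)
48..56  state  (8B, 8-aligned)
56..60  gid  (4B, 4-aligned)
60..64  -- padding (4B)
64..72  prio  (8B, 8-aligned)
72..73  uid  (1B, 1-aligned)
73..80  -- tail padding (7B)
sizeof = 80, alignof = 8
array of 8: 8 × 80 = 640

640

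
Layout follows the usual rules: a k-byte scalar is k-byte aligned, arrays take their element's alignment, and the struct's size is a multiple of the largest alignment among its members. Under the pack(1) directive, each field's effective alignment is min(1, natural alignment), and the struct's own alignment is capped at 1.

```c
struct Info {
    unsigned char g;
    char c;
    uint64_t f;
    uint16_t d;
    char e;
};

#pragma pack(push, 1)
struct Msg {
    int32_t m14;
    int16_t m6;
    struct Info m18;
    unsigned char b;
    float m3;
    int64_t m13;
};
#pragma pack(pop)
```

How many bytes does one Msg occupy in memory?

Info: @0: g [1B, align 1] → 1; @1: c [1B, align 1] → 2; +6 pad (align 8); @8: f [8B, align 8] → 16; @16: d [2B, align 2] → 18; @18: e [1B, align 1] → 19; +5 tail pad (align 8); size 24, align 8
@0: m14 [4B, align 1] → 4
@4: m6 [2B, align 1] → 6
@6: m18 [24B, align 1] → 30
@30: b [1B, align 1] → 31
@31: m3 [4B, align 1] → 35
@35: m13 [8B, align 1] → 43
size 43, align 1

43 bytes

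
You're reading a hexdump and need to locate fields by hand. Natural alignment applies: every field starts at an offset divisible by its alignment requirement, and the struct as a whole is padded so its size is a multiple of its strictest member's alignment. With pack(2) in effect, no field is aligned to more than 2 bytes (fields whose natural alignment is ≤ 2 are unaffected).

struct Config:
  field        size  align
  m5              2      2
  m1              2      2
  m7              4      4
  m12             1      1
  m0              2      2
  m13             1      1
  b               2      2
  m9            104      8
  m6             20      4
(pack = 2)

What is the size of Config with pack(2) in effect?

140

m5 at 0 (size 2, align 2) → ends 2
m1 at 2 (size 2, align 2) → ends 4
m7 at 4 (size 4, align 2) → ends 8
m12 at 8 (size 1, align 1) → ends 9
pad 1 to align 2 for m0
m0 at 10 (size 2, align 2) → ends 12
m13 at 12 (size 1, align 1) → ends 13
pad 1 to align 2 for b
b at 14 (size 2, align 2) → ends 16
m9 at 16 (size 104, align 2) → ends 120
m6 at 120 (size 20, align 2) → ends 140
total 140 bytes, alignment 2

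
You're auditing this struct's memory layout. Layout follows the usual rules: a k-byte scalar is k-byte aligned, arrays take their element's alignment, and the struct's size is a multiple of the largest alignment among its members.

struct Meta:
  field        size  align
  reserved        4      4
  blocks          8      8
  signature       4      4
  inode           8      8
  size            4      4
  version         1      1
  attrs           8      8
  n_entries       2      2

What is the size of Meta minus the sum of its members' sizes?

0..4  reserved  (4B, 4-aligned)
4..8  -- padding (4B)
8..16  blocks  (8B, 8-aligned)
16..20  signature  (4B, 4-aligned)
20..24  -- padding (4B)
24..32  inode  (8B, 8-aligned)
32..36  size  (4B, 4-aligned)
36..37  version  (1B, 1-aligned)
37..40  -- padding (3B)
40..48  attrs  (8B, 8-aligned)
48..50  n_entries  (2B, 2-aligned)
50..56  -- tail padding (6B)
sizeof = 56, alignof = 8
data bytes 39, size 56 → padding 17

17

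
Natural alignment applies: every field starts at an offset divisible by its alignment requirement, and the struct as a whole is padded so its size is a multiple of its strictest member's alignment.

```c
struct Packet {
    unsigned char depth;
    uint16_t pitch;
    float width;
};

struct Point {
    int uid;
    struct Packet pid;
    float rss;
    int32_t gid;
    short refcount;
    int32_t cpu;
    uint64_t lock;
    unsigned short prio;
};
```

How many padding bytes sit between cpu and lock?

Packet: 0..1  depth  (1B, 1-aligned); 1..2  -- padding (1B); 2..4  pitch  (2B, 2-aligned); 4..8  width  (4B, 4-aligned); sizeof = 8, alignof = 4
0..4  uid  (4B, 4-aligned)
4..12  pid  (8B, 4-aligned)
12..16  rss  (4B, 4-aligned)
16..20  gid  (4B, 4-aligned)
20..22  refcount  (2B, 2-aligned)
22..24  -- padding (2B)
24..28  cpu  (4B, 4-aligned)
28..32  -- padding (4B)
32..40  lock  (8B, 8-aligned)

4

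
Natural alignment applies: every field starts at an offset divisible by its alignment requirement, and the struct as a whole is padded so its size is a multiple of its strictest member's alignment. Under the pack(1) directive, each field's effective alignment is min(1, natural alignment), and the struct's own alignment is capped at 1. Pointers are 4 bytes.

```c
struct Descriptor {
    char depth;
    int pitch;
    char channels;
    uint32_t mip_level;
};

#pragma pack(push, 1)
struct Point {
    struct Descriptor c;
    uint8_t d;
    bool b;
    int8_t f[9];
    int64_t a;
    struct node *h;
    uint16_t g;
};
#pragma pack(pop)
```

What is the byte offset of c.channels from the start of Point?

8

Descriptor: @0: depth [1B, align 1] → 1; +3 pad (align 4); @4: pitch [4B, align 4] → 8; @8: channels [1B, align 1] → 9; +3 pad (align 4); @12: mip_level [4B, align 4] → 16; size 16, align 4
@0: c [16B, align 1] → 16
within Descriptor: channels at 8
0 + 8 = 8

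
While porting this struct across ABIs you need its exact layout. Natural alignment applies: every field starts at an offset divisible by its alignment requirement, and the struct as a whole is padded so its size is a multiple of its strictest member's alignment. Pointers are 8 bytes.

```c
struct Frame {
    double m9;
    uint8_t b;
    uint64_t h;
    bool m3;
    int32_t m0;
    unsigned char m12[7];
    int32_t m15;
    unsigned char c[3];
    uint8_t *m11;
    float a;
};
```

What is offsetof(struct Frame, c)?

44

@0: m9 [8B, align 8] → 8
@8: b [1B, align 1] → 9
+7 pad (align 8)
@16: h [8B, align 8] → 24
@24: m3 [1B, align 1] → 25
+3 pad (align 4)
@28: m0 [4B, align 4] → 32
@32: m12 [7B, align 1] → 39
+1 pad (align 4)
@40: m15 [4B, align 4] → 44
@44: c [3B, align 1] → 47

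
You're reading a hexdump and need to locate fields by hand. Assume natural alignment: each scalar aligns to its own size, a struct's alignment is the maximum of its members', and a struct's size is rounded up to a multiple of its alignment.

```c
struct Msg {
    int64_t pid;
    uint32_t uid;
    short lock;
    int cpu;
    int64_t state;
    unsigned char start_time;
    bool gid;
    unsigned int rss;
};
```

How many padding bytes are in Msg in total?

8

0..8  pid  (8B, 8-aligned)
8..12  uid  (4B, 4-aligned)
12..14  lock  (2B, 2-aligned)
14..16  -- padding (2B)
16..20  cpu  (4B, 4-aligned)
20..24  -- padding (4B)
24..32  state  (8B, 8-aligned)
32..33  start_time  (1B, 1-aligned)
33..34  gid  (1B, 1-aligned)
34..36  -- padding (2B)
36..40  rss  (4B, 4-aligned)
sizeof = 40, alignof = 8
data bytes 32, size 40 → padding 8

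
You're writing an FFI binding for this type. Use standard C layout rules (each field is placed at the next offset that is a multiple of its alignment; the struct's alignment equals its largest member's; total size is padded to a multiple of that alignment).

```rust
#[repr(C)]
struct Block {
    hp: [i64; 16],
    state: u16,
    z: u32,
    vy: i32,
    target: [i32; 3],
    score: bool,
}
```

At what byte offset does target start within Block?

140

@0: hp [128B, align 8] → 128
@128: state [2B, align 2] → 130
+2 pad (align 4)
@132: z [4B, align 4] → 136
@136: vy [4B, align 4] → 140
@140: target [12B, align 4] → 152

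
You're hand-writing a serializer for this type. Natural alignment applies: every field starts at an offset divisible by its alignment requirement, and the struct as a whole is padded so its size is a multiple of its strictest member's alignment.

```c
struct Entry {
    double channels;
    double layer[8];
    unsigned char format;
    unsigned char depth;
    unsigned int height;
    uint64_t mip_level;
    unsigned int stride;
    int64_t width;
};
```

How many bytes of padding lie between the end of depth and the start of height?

@0: channels [8B, align 8] → 8
@8: layer [64B, align 8] → 72
@72: format [1B, align 1] → 73
@73: depth [1B, align 1] → 74
+2 pad (align 4)
@76: height [4B, align 4] → 80

2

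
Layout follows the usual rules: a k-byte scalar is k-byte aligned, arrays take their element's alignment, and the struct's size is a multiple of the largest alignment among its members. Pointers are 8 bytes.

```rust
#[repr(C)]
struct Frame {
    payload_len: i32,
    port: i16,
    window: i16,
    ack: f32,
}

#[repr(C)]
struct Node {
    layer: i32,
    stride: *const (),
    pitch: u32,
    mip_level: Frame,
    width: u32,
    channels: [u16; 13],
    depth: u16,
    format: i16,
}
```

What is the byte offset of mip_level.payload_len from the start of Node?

Frame: payload_len at 0 (size 4, align 4) → ends 4; port at 4 (size 2, align 2) → ends 6; window at 6 (size 2, align 2) → ends 8; ack at 8 (size 4, align 4) → ends 12; total 12 bytes, alignment 4
layer at 0 (size 4, align 4) → ends 4
pad 4 to align 8 for stride
stride at 8 (size 8, align 8) → ends 16
pitch at 16 (size 4, align 4) → ends 20
mip_level at 20 (size 12, align 4) → ends 32
within Frame: payload_len at 0
20 + 0 = 20

20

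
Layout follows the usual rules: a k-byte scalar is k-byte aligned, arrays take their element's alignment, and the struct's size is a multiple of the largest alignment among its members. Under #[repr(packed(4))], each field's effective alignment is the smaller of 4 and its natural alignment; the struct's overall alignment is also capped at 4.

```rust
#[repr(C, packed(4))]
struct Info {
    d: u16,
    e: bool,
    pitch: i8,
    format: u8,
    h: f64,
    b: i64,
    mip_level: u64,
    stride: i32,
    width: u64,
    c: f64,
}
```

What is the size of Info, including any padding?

52

@0: d [2B, align 2] → 2
@2: e [1B, align 1] → 3
@3: pitch [1B, align 1] → 4
@4: format [1B, align 1] → 5
+3 pad (align 4)
@8: h [8B, align 4] → 16
@16: b [8B, align 4] → 24
@24: mip_level [8B, align 4] → 32
@32: stride [4B, align 4] → 36
@36: width [8B, align 4] → 44
@44: c [8B, align 4] → 52
size 52, align 4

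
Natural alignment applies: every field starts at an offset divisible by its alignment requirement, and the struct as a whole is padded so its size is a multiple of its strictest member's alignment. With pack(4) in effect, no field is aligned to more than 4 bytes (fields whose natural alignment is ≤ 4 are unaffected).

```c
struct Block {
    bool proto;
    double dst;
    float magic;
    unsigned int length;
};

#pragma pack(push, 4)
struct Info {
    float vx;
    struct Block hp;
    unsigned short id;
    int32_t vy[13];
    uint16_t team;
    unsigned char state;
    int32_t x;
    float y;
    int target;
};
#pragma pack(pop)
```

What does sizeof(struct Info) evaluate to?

Block: 0..1  proto  (1B, 1-aligned); 1..8  -- padding (7B); 8..16  dst  (8B, 8-aligned); 16..20  magic  (4B, 4-aligned); 20..24  length  (4B, 4-aligned); sizeof = 24, alignof = 8
0..4  vx  (4B, 4-aligned)
4..28  hp  (24B, 4-aligned)
28..30  id  (2B, 2-aligned)
30..32  -- padding (2B)
32..84  vy  (52B, 4-aligned)
84..86  team  (2B, 2-aligned)
86..87  state  (1B, 1-aligned)
87..88  -- padding (1B)
88..92  x  (4B, 4-aligned)
92..96  y  (4B, 4-aligned)
96..100  target  (4B, 4-aligned)
sizeof = 100, alignof = 4

100 bytes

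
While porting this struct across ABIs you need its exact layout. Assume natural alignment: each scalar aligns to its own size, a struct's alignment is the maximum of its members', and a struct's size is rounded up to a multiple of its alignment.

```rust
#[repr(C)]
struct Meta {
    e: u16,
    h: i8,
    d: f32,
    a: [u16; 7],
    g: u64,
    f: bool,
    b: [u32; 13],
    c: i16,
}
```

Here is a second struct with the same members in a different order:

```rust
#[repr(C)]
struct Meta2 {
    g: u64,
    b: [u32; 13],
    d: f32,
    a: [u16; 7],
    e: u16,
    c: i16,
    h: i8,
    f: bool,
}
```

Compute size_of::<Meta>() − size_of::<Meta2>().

8

e at 0 (size 2, align 2) → ends 2
h at 2 (size 1, align 1) → ends 3
pad 1 to align 4 for d
d at 4 (size 4, align 4) → ends 8
a at 8 (size 14, align 2) → ends 22
pad 2 to align 8 for g
g at 24 (size 8, align 8) → ends 32
f at 32 (size 1, align 1) → ends 33
pad 3 to align 4 for b
b at 36 (size 52, align 4) → ends 88
c at 88 (size 2, align 2) → ends 90
tail pad 6 to reach multiple of 8
total 96 bytes, alignment 8
— Meta2 —
g at 0 (size 8, align 8) → ends 8
b at 8 (size 52, align 4) → ends 60
d at 60 (size 4, align 4) → ends 64
a at 64 (size 14, align 2) → ends 78
e at 78 (size 2, align 2) → ends 80
c at 80 (size 2, align 2) → ends 82
h at 82 (size 1, align 1) → ends 83
f at 83 (size 1, align 1) → ends 84
tail pad 4 to reach multiple of 8
total 88 bytes, alignment 8
96 − 88 = 8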